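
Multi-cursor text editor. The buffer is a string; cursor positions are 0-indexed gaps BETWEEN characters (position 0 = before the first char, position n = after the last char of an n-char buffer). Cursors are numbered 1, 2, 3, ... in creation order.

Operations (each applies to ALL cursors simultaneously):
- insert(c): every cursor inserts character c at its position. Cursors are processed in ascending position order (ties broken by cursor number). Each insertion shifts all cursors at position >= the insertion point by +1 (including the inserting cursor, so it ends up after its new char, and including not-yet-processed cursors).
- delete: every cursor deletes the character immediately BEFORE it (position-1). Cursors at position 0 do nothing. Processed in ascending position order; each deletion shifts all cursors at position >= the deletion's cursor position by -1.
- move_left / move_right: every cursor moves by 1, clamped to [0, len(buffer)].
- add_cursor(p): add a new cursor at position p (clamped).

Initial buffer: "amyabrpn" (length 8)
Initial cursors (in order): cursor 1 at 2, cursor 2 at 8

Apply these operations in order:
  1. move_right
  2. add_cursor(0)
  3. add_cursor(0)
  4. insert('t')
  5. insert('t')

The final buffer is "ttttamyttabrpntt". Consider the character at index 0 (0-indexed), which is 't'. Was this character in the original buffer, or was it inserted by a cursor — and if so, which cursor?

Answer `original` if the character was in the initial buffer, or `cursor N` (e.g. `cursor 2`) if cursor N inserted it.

Answer: cursor 3

Derivation:
After op 1 (move_right): buffer="amyabrpn" (len 8), cursors c1@3 c2@8, authorship ........
After op 2 (add_cursor(0)): buffer="amyabrpn" (len 8), cursors c3@0 c1@3 c2@8, authorship ........
After op 3 (add_cursor(0)): buffer="amyabrpn" (len 8), cursors c3@0 c4@0 c1@3 c2@8, authorship ........
After op 4 (insert('t')): buffer="ttamytabrpnt" (len 12), cursors c3@2 c4@2 c1@6 c2@12, authorship 34...1.....2
After op 5 (insert('t')): buffer="ttttamyttabrpntt" (len 16), cursors c3@4 c4@4 c1@9 c2@16, authorship 3434...11.....22
Authorship (.=original, N=cursor N): 3 4 3 4 . . . 1 1 . . . . . 2 2
Index 0: author = 3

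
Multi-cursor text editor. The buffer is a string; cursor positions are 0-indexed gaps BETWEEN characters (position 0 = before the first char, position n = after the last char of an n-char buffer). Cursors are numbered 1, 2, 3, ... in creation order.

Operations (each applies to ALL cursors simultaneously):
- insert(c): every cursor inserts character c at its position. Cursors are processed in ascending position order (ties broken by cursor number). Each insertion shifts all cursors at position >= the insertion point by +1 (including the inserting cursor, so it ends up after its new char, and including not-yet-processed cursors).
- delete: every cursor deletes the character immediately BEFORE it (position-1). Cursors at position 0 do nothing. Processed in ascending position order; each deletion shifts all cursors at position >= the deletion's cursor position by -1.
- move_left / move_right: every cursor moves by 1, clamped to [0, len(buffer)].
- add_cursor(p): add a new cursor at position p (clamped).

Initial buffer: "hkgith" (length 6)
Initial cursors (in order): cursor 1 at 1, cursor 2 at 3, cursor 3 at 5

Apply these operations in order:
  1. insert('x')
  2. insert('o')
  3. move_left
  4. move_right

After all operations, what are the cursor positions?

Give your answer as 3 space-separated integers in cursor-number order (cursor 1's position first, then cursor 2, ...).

Answer: 3 7 11

Derivation:
After op 1 (insert('x')): buffer="hxkgxitxh" (len 9), cursors c1@2 c2@5 c3@8, authorship .1..2..3.
After op 2 (insert('o')): buffer="hxokgxoitxoh" (len 12), cursors c1@3 c2@7 c3@11, authorship .11..22..33.
After op 3 (move_left): buffer="hxokgxoitxoh" (len 12), cursors c1@2 c2@6 c3@10, authorship .11..22..33.
After op 4 (move_right): buffer="hxokgxoitxoh" (len 12), cursors c1@3 c2@7 c3@11, authorship .11..22..33.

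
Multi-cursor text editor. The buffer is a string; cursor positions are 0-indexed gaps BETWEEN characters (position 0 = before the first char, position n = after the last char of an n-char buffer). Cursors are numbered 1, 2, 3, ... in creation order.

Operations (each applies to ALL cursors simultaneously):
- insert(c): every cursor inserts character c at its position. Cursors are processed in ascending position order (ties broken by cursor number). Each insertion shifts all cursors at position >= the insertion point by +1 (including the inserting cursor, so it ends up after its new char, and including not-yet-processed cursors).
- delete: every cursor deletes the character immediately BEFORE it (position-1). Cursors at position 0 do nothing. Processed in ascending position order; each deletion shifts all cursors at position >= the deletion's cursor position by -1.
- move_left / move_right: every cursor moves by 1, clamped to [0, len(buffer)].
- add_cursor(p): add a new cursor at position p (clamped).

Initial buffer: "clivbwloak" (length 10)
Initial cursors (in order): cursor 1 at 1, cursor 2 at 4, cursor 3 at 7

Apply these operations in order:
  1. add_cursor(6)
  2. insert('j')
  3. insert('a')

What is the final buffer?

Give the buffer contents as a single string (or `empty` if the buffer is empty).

After op 1 (add_cursor(6)): buffer="clivbwloak" (len 10), cursors c1@1 c2@4 c4@6 c3@7, authorship ..........
After op 2 (insert('j')): buffer="cjlivjbwjljoak" (len 14), cursors c1@2 c2@6 c4@9 c3@11, authorship .1...2..4.3...
After op 3 (insert('a')): buffer="cjalivjabwjaljaoak" (len 18), cursors c1@3 c2@8 c4@12 c3@15, authorship .11...22..44.33...

Answer: cjalivjabwjaljaoak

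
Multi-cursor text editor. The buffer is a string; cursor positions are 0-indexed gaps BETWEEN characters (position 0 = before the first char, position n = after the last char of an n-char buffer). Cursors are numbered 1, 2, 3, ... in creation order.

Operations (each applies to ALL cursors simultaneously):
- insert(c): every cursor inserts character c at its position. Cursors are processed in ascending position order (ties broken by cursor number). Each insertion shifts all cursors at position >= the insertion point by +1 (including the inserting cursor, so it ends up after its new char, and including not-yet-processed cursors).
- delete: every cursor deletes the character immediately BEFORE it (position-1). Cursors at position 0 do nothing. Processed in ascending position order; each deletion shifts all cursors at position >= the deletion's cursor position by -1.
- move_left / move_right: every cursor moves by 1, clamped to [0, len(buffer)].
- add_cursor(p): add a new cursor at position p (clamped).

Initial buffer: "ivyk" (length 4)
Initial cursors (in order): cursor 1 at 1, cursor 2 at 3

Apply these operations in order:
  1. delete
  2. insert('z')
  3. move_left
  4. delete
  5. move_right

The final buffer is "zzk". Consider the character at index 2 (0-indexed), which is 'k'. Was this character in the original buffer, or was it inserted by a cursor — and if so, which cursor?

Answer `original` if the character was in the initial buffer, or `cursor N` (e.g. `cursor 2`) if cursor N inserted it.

Answer: original

Derivation:
After op 1 (delete): buffer="vk" (len 2), cursors c1@0 c2@1, authorship ..
After op 2 (insert('z')): buffer="zvzk" (len 4), cursors c1@1 c2@3, authorship 1.2.
After op 3 (move_left): buffer="zvzk" (len 4), cursors c1@0 c2@2, authorship 1.2.
After op 4 (delete): buffer="zzk" (len 3), cursors c1@0 c2@1, authorship 12.
After op 5 (move_right): buffer="zzk" (len 3), cursors c1@1 c2@2, authorship 12.
Authorship (.=original, N=cursor N): 1 2 .
Index 2: author = original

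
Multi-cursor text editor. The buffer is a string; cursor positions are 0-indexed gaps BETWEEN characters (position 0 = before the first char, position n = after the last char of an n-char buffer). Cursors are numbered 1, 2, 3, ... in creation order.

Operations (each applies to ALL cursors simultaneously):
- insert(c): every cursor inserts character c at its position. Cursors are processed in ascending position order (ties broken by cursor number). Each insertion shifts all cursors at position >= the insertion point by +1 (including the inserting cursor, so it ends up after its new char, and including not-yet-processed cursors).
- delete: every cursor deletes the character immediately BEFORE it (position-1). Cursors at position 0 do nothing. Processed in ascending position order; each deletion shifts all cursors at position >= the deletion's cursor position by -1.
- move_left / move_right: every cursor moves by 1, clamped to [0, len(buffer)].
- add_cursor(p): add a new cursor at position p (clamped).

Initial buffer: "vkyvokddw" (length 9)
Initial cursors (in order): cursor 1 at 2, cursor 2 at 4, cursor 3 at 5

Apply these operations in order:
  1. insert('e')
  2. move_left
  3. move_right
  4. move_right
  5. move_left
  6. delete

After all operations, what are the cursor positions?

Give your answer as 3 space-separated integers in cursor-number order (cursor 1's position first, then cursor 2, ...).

Answer: 2 4 5

Derivation:
After op 1 (insert('e')): buffer="vkeyveoekddw" (len 12), cursors c1@3 c2@6 c3@8, authorship ..1..2.3....
After op 2 (move_left): buffer="vkeyveoekddw" (len 12), cursors c1@2 c2@5 c3@7, authorship ..1..2.3....
After op 3 (move_right): buffer="vkeyveoekddw" (len 12), cursors c1@3 c2@6 c3@8, authorship ..1..2.3....
After op 4 (move_right): buffer="vkeyveoekddw" (len 12), cursors c1@4 c2@7 c3@9, authorship ..1..2.3....
After op 5 (move_left): buffer="vkeyveoekddw" (len 12), cursors c1@3 c2@6 c3@8, authorship ..1..2.3....
After op 6 (delete): buffer="vkyvokddw" (len 9), cursors c1@2 c2@4 c3@5, authorship .........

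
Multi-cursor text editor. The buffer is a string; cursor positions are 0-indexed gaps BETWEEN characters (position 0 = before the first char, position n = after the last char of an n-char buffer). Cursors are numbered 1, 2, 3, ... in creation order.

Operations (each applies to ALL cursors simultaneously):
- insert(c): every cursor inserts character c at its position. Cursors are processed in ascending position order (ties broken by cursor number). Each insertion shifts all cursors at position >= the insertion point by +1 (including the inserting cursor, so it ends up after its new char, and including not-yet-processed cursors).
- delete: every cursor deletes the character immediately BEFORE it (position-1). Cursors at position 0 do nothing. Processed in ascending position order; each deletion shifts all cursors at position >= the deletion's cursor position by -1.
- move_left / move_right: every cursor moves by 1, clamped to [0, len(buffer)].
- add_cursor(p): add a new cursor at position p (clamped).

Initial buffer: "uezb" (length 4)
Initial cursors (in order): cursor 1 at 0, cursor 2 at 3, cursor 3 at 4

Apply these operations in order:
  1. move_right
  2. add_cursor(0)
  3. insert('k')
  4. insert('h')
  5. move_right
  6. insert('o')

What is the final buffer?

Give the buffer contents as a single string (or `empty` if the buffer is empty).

After op 1 (move_right): buffer="uezb" (len 4), cursors c1@1 c2@4 c3@4, authorship ....
After op 2 (add_cursor(0)): buffer="uezb" (len 4), cursors c4@0 c1@1 c2@4 c3@4, authorship ....
After op 3 (insert('k')): buffer="kukezbkk" (len 8), cursors c4@1 c1@3 c2@8 c3@8, authorship 4.1...23
After op 4 (insert('h')): buffer="khukhezbkkhh" (len 12), cursors c4@2 c1@5 c2@12 c3@12, authorship 44.11...2323
After op 5 (move_right): buffer="khukhezbkkhh" (len 12), cursors c4@3 c1@6 c2@12 c3@12, authorship 44.11...2323
After op 6 (insert('o')): buffer="khuokheozbkkhhoo" (len 16), cursors c4@4 c1@8 c2@16 c3@16, authorship 44.411.1..232323

Answer: khuokheozbkkhhoo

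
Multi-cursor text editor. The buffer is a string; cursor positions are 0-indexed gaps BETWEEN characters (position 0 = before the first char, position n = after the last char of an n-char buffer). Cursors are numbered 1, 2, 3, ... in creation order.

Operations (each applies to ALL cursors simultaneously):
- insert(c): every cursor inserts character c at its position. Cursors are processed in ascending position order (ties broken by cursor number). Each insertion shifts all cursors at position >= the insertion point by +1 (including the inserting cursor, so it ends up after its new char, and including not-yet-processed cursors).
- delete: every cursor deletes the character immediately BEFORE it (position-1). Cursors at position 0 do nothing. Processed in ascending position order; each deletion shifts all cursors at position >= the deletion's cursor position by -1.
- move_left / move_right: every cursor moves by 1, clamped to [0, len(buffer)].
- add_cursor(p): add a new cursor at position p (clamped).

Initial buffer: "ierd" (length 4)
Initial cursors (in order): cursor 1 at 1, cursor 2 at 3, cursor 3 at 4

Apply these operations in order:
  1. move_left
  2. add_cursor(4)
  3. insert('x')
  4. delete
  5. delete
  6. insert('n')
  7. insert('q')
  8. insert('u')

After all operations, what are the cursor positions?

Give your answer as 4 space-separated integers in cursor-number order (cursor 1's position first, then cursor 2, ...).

Answer: 3 13 13 13

Derivation:
After op 1 (move_left): buffer="ierd" (len 4), cursors c1@0 c2@2 c3@3, authorship ....
After op 2 (add_cursor(4)): buffer="ierd" (len 4), cursors c1@0 c2@2 c3@3 c4@4, authorship ....
After op 3 (insert('x')): buffer="xiexrxdx" (len 8), cursors c1@1 c2@4 c3@6 c4@8, authorship 1..2.3.4
After op 4 (delete): buffer="ierd" (len 4), cursors c1@0 c2@2 c3@3 c4@4, authorship ....
After op 5 (delete): buffer="i" (len 1), cursors c1@0 c2@1 c3@1 c4@1, authorship .
After op 6 (insert('n')): buffer="ninnn" (len 5), cursors c1@1 c2@5 c3@5 c4@5, authorship 1.234
After op 7 (insert('q')): buffer="nqinnnqqq" (len 9), cursors c1@2 c2@9 c3@9 c4@9, authorship 11.234234
After op 8 (insert('u')): buffer="nquinnnqqquuu" (len 13), cursors c1@3 c2@13 c3@13 c4@13, authorship 111.234234234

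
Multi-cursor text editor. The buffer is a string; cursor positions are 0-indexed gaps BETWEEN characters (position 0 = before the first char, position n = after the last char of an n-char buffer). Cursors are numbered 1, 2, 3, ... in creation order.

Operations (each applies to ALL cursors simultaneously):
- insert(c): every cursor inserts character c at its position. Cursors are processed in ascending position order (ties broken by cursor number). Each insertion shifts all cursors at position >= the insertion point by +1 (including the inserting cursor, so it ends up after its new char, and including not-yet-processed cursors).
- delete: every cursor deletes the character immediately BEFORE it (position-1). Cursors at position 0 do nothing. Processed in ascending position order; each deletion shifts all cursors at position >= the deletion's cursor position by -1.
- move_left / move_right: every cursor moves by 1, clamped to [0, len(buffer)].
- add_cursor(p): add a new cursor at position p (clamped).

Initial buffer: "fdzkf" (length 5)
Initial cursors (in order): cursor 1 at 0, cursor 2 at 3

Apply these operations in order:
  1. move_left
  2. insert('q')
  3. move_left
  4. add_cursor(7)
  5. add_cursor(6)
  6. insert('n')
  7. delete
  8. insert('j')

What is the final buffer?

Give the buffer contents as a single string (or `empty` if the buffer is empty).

After op 1 (move_left): buffer="fdzkf" (len 5), cursors c1@0 c2@2, authorship .....
After op 2 (insert('q')): buffer="qfdqzkf" (len 7), cursors c1@1 c2@4, authorship 1..2...
After op 3 (move_left): buffer="qfdqzkf" (len 7), cursors c1@0 c2@3, authorship 1..2...
After op 4 (add_cursor(7)): buffer="qfdqzkf" (len 7), cursors c1@0 c2@3 c3@7, authorship 1..2...
After op 5 (add_cursor(6)): buffer="qfdqzkf" (len 7), cursors c1@0 c2@3 c4@6 c3@7, authorship 1..2...
After op 6 (insert('n')): buffer="nqfdnqzknfn" (len 11), cursors c1@1 c2@5 c4@9 c3@11, authorship 11..22..4.3
After op 7 (delete): buffer="qfdqzkf" (len 7), cursors c1@0 c2@3 c4@6 c3@7, authorship 1..2...
After op 8 (insert('j')): buffer="jqfdjqzkjfj" (len 11), cursors c1@1 c2@5 c4@9 c3@11, authorship 11..22..4.3

Answer: jqfdjqzkjfj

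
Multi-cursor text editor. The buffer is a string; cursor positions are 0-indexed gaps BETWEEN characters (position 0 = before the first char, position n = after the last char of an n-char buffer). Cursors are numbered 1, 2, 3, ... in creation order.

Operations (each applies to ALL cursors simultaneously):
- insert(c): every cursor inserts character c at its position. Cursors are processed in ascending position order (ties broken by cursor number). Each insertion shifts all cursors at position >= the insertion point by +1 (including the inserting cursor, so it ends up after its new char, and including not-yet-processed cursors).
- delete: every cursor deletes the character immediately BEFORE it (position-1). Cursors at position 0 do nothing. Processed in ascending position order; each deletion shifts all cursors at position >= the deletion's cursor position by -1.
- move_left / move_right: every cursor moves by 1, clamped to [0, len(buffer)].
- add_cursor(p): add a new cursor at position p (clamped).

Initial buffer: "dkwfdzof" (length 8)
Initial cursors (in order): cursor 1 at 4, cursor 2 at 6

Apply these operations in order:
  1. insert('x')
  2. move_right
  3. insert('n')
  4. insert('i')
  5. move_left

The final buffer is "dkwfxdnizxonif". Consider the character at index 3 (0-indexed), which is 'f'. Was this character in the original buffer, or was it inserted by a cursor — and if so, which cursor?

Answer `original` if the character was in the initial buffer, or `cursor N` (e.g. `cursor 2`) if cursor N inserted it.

After op 1 (insert('x')): buffer="dkwfxdzxof" (len 10), cursors c1@5 c2@8, authorship ....1..2..
After op 2 (move_right): buffer="dkwfxdzxof" (len 10), cursors c1@6 c2@9, authorship ....1..2..
After op 3 (insert('n')): buffer="dkwfxdnzxonf" (len 12), cursors c1@7 c2@11, authorship ....1.1.2.2.
After op 4 (insert('i')): buffer="dkwfxdnizxonif" (len 14), cursors c1@8 c2@13, authorship ....1.11.2.22.
After op 5 (move_left): buffer="dkwfxdnizxonif" (len 14), cursors c1@7 c2@12, authorship ....1.11.2.22.
Authorship (.=original, N=cursor N): . . . . 1 . 1 1 . 2 . 2 2 .
Index 3: author = original

Answer: original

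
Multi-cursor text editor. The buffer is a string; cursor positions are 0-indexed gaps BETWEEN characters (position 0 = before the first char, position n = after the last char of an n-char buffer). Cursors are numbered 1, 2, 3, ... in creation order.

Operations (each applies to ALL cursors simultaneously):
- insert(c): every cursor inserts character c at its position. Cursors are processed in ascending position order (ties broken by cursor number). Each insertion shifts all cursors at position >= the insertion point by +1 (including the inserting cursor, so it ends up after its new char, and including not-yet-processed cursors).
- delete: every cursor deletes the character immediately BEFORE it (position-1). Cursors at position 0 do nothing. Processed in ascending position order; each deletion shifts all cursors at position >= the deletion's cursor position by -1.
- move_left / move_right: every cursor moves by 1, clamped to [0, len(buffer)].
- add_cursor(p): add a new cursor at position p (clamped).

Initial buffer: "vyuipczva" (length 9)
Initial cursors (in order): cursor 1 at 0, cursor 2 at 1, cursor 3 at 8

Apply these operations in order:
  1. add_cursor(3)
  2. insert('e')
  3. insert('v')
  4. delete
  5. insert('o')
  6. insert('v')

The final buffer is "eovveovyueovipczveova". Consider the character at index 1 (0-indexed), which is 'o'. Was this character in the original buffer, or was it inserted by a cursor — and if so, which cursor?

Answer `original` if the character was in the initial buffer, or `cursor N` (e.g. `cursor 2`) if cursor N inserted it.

Answer: cursor 1

Derivation:
After op 1 (add_cursor(3)): buffer="vyuipczva" (len 9), cursors c1@0 c2@1 c4@3 c3@8, authorship .........
After op 2 (insert('e')): buffer="eveyueipczvea" (len 13), cursors c1@1 c2@3 c4@6 c3@12, authorship 1.2..4.....3.
After op 3 (insert('v')): buffer="evvevyuevipczveva" (len 17), cursors c1@2 c2@5 c4@9 c3@16, authorship 11.22..44.....33.
After op 4 (delete): buffer="eveyueipczvea" (len 13), cursors c1@1 c2@3 c4@6 c3@12, authorship 1.2..4.....3.
After op 5 (insert('o')): buffer="eoveoyueoipczveoa" (len 17), cursors c1@2 c2@5 c4@9 c3@16, authorship 11.22..44.....33.
After op 6 (insert('v')): buffer="eovveovyueovipczveova" (len 21), cursors c1@3 c2@7 c4@12 c3@20, authorship 111.222..444.....333.
Authorship (.=original, N=cursor N): 1 1 1 . 2 2 2 . . 4 4 4 . . . . . 3 3 3 .
Index 1: author = 1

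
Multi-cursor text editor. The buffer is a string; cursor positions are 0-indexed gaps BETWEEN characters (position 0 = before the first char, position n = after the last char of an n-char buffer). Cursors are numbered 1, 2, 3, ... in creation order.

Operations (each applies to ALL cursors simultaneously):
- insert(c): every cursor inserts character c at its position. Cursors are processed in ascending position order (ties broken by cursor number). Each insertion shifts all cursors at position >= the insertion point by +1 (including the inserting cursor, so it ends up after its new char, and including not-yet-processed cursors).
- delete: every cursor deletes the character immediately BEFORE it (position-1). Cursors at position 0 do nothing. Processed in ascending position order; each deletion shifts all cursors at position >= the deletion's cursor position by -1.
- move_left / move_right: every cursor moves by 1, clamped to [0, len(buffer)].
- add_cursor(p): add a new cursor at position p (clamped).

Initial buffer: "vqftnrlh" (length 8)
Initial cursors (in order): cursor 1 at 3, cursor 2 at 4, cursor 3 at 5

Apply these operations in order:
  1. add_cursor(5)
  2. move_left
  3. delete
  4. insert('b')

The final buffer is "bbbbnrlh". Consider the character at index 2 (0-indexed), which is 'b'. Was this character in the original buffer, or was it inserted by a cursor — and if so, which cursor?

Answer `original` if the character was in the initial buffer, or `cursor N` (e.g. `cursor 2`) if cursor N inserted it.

Answer: cursor 3

Derivation:
After op 1 (add_cursor(5)): buffer="vqftnrlh" (len 8), cursors c1@3 c2@4 c3@5 c4@5, authorship ........
After op 2 (move_left): buffer="vqftnrlh" (len 8), cursors c1@2 c2@3 c3@4 c4@4, authorship ........
After op 3 (delete): buffer="nrlh" (len 4), cursors c1@0 c2@0 c3@0 c4@0, authorship ....
After op 4 (insert('b')): buffer="bbbbnrlh" (len 8), cursors c1@4 c2@4 c3@4 c4@4, authorship 1234....
Authorship (.=original, N=cursor N): 1 2 3 4 . . . .
Index 2: author = 3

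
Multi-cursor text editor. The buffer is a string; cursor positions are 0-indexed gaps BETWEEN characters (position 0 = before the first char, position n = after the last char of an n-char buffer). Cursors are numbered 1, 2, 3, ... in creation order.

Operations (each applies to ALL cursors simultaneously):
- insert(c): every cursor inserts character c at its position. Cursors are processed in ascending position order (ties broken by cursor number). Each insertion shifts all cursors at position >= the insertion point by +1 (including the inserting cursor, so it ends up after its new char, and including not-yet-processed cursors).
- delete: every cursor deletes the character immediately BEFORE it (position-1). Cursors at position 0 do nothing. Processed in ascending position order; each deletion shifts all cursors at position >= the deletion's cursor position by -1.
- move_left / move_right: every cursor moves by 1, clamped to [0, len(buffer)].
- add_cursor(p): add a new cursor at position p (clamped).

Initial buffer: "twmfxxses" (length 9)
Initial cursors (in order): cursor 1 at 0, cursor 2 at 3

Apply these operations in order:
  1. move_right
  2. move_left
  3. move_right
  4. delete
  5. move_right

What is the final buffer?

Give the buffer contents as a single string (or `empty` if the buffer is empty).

After op 1 (move_right): buffer="twmfxxses" (len 9), cursors c1@1 c2@4, authorship .........
After op 2 (move_left): buffer="twmfxxses" (len 9), cursors c1@0 c2@3, authorship .........
After op 3 (move_right): buffer="twmfxxses" (len 9), cursors c1@1 c2@4, authorship .........
After op 4 (delete): buffer="wmxxses" (len 7), cursors c1@0 c2@2, authorship .......
After op 5 (move_right): buffer="wmxxses" (len 7), cursors c1@1 c2@3, authorship .......

Answer: wmxxses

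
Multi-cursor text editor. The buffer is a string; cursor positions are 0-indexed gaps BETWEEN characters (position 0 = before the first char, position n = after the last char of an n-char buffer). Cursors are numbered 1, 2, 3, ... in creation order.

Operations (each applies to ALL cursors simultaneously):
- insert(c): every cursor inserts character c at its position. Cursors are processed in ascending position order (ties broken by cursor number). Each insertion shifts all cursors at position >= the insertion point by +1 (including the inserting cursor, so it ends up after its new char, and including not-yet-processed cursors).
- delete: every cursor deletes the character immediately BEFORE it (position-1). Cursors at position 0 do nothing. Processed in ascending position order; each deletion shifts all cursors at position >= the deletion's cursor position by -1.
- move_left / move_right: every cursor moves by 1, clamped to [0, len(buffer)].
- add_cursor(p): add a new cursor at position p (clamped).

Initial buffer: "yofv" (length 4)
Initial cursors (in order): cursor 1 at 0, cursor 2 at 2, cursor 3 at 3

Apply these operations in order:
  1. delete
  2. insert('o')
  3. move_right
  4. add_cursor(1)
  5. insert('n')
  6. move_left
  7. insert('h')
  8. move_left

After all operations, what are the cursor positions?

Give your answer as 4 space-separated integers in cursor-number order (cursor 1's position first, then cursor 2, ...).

After op 1 (delete): buffer="yv" (len 2), cursors c1@0 c2@1 c3@1, authorship ..
After op 2 (insert('o')): buffer="oyoov" (len 5), cursors c1@1 c2@4 c3@4, authorship 1.23.
After op 3 (move_right): buffer="oyoov" (len 5), cursors c1@2 c2@5 c3@5, authorship 1.23.
After op 4 (add_cursor(1)): buffer="oyoov" (len 5), cursors c4@1 c1@2 c2@5 c3@5, authorship 1.23.
After op 5 (insert('n')): buffer="onynoovnn" (len 9), cursors c4@2 c1@4 c2@9 c3@9, authorship 14.123.23
After op 6 (move_left): buffer="onynoovnn" (len 9), cursors c4@1 c1@3 c2@8 c3@8, authorship 14.123.23
After op 7 (insert('h')): buffer="ohnyhnoovnhhn" (len 13), cursors c4@2 c1@5 c2@12 c3@12, authorship 144.1123.2233
After op 8 (move_left): buffer="ohnyhnoovnhhn" (len 13), cursors c4@1 c1@4 c2@11 c3@11, authorship 144.1123.2233

Answer: 4 11 11 1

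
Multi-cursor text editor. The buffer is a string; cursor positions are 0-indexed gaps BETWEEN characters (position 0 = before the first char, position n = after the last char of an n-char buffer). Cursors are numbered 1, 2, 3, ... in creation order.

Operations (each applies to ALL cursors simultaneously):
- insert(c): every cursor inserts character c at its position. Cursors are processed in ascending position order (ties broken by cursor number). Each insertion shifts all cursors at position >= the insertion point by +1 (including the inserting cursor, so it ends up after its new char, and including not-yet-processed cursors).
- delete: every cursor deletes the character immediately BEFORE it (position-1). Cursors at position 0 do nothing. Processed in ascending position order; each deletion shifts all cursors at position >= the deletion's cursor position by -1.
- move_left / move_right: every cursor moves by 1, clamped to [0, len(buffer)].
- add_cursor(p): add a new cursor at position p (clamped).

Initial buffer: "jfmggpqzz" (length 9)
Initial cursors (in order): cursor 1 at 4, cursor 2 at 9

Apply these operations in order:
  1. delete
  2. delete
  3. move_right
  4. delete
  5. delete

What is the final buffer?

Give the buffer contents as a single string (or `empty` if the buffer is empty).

Answer: j

Derivation:
After op 1 (delete): buffer="jfmgpqz" (len 7), cursors c1@3 c2@7, authorship .......
After op 2 (delete): buffer="jfgpq" (len 5), cursors c1@2 c2@5, authorship .....
After op 3 (move_right): buffer="jfgpq" (len 5), cursors c1@3 c2@5, authorship .....
After op 4 (delete): buffer="jfp" (len 3), cursors c1@2 c2@3, authorship ...
After op 5 (delete): buffer="j" (len 1), cursors c1@1 c2@1, authorship .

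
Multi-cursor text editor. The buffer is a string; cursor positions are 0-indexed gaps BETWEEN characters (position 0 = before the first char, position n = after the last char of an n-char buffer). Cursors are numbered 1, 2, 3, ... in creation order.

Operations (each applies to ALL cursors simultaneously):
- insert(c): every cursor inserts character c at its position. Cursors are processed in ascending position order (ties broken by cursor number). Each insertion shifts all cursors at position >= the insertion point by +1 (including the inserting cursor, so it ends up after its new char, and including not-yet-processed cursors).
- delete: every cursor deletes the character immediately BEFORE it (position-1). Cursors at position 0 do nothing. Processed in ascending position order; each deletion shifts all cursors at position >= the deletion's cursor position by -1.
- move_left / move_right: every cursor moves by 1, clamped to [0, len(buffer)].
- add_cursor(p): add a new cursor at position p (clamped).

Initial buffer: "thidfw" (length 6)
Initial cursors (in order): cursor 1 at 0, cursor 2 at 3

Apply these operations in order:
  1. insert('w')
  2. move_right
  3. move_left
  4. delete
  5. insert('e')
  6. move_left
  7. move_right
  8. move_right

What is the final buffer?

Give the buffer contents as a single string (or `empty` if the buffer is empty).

Answer: ethiedfw

Derivation:
After op 1 (insert('w')): buffer="wthiwdfw" (len 8), cursors c1@1 c2@5, authorship 1...2...
After op 2 (move_right): buffer="wthiwdfw" (len 8), cursors c1@2 c2@6, authorship 1...2...
After op 3 (move_left): buffer="wthiwdfw" (len 8), cursors c1@1 c2@5, authorship 1...2...
After op 4 (delete): buffer="thidfw" (len 6), cursors c1@0 c2@3, authorship ......
After op 5 (insert('e')): buffer="ethiedfw" (len 8), cursors c1@1 c2@5, authorship 1...2...
After op 6 (move_left): buffer="ethiedfw" (len 8), cursors c1@0 c2@4, authorship 1...2...
After op 7 (move_right): buffer="ethiedfw" (len 8), cursors c1@1 c2@5, authorship 1...2...
After op 8 (move_right): buffer="ethiedfw" (len 8), cursors c1@2 c2@6, authorship 1...2...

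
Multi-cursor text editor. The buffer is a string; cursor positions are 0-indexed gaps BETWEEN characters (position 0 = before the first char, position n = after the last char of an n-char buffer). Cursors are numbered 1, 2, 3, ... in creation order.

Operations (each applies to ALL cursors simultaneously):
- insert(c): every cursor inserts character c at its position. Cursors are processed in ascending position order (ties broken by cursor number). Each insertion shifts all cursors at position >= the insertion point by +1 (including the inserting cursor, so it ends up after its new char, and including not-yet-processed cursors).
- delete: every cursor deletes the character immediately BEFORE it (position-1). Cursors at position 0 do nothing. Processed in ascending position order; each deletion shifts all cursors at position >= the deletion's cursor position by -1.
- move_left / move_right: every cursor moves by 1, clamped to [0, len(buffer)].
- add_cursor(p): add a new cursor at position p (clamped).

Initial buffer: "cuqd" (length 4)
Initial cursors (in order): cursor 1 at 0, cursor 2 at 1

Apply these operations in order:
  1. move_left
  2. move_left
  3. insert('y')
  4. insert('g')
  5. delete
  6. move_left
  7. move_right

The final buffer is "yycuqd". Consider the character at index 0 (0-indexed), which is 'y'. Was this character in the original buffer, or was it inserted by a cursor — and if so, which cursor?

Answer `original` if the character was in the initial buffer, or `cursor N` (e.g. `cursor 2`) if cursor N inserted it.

After op 1 (move_left): buffer="cuqd" (len 4), cursors c1@0 c2@0, authorship ....
After op 2 (move_left): buffer="cuqd" (len 4), cursors c1@0 c2@0, authorship ....
After op 3 (insert('y')): buffer="yycuqd" (len 6), cursors c1@2 c2@2, authorship 12....
After op 4 (insert('g')): buffer="yyggcuqd" (len 8), cursors c1@4 c2@4, authorship 1212....
After op 5 (delete): buffer="yycuqd" (len 6), cursors c1@2 c2@2, authorship 12....
After op 6 (move_left): buffer="yycuqd" (len 6), cursors c1@1 c2@1, authorship 12....
After op 7 (move_right): buffer="yycuqd" (len 6), cursors c1@2 c2@2, authorship 12....
Authorship (.=original, N=cursor N): 1 2 . . . .
Index 0: author = 1

Answer: cursor 1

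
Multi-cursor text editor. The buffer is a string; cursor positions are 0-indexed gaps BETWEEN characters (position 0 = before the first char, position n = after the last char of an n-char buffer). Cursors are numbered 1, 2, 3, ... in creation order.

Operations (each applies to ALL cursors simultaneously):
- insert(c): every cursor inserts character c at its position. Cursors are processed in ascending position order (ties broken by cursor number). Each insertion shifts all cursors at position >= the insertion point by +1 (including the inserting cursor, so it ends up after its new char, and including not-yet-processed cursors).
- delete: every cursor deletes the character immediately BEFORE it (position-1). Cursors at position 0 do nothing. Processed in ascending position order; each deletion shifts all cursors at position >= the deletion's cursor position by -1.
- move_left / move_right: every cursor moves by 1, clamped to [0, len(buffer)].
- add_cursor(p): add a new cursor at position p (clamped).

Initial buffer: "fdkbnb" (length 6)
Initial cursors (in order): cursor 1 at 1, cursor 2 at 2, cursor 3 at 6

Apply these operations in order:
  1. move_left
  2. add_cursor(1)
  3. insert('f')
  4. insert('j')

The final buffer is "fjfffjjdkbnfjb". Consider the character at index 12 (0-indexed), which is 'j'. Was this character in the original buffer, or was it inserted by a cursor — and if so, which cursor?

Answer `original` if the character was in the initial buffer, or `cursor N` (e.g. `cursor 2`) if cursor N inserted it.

Answer: cursor 3

Derivation:
After op 1 (move_left): buffer="fdkbnb" (len 6), cursors c1@0 c2@1 c3@5, authorship ......
After op 2 (add_cursor(1)): buffer="fdkbnb" (len 6), cursors c1@0 c2@1 c4@1 c3@5, authorship ......
After op 3 (insert('f')): buffer="ffffdkbnfb" (len 10), cursors c1@1 c2@4 c4@4 c3@9, authorship 1.24....3.
After op 4 (insert('j')): buffer="fjfffjjdkbnfjb" (len 14), cursors c1@2 c2@7 c4@7 c3@13, authorship 11.2424....33.
Authorship (.=original, N=cursor N): 1 1 . 2 4 2 4 . . . . 3 3 .
Index 12: author = 3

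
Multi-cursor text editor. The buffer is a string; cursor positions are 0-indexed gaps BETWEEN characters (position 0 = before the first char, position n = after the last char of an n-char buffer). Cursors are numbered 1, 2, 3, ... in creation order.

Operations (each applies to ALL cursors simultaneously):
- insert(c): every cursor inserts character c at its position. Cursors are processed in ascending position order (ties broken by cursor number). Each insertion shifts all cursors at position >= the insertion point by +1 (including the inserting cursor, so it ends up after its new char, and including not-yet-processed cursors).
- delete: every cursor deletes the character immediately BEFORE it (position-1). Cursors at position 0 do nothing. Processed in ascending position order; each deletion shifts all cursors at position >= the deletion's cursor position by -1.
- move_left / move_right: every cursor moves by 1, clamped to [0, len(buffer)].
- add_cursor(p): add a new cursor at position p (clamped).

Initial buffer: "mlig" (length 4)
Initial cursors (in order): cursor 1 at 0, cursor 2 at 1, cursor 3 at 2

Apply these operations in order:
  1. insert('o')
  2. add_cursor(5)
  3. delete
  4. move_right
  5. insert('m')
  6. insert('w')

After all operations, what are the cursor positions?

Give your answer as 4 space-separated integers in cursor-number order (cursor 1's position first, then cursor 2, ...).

After op 1 (insert('o')): buffer="omoloig" (len 7), cursors c1@1 c2@3 c3@5, authorship 1.2.3..
After op 2 (add_cursor(5)): buffer="omoloig" (len 7), cursors c1@1 c2@3 c3@5 c4@5, authorship 1.2.3..
After op 3 (delete): buffer="mig" (len 3), cursors c1@0 c2@1 c3@1 c4@1, authorship ...
After op 4 (move_right): buffer="mig" (len 3), cursors c1@1 c2@2 c3@2 c4@2, authorship ...
After op 5 (insert('m')): buffer="mmimmmg" (len 7), cursors c1@2 c2@6 c3@6 c4@6, authorship .1.234.
After op 6 (insert('w')): buffer="mmwimmmwwwg" (len 11), cursors c1@3 c2@10 c3@10 c4@10, authorship .11.234234.

Answer: 3 10 10 10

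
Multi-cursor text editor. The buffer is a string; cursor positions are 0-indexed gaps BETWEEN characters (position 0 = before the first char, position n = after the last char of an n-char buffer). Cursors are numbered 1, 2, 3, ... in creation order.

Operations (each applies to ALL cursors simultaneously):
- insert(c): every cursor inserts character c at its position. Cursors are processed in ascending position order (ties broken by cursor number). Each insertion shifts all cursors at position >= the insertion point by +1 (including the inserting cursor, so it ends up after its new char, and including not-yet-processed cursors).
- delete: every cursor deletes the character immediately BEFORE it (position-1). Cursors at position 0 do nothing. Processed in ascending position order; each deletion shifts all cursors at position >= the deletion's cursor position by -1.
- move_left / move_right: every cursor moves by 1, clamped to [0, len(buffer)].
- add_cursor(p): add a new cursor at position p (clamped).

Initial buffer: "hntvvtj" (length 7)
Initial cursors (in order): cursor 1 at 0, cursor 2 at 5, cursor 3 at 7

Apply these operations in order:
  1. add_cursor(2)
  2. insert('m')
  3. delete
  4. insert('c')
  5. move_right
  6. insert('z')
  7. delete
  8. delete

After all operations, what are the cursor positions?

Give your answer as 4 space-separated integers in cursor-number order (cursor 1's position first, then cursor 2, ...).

Answer: 1 6 7 3

Derivation:
After op 1 (add_cursor(2)): buffer="hntvvtj" (len 7), cursors c1@0 c4@2 c2@5 c3@7, authorship .......
After op 2 (insert('m')): buffer="mhnmtvvmtjm" (len 11), cursors c1@1 c4@4 c2@8 c3@11, authorship 1..4...2..3
After op 3 (delete): buffer="hntvvtj" (len 7), cursors c1@0 c4@2 c2@5 c3@7, authorship .......
After op 4 (insert('c')): buffer="chnctvvctjc" (len 11), cursors c1@1 c4@4 c2@8 c3@11, authorship 1..4...2..3
After op 5 (move_right): buffer="chnctvvctjc" (len 11), cursors c1@2 c4@5 c2@9 c3@11, authorship 1..4...2..3
After op 6 (insert('z')): buffer="chznctzvvctzjcz" (len 15), cursors c1@3 c4@7 c2@12 c3@15, authorship 1.1.4.4..2.2.33
After op 7 (delete): buffer="chnctvvctjc" (len 11), cursors c1@2 c4@5 c2@9 c3@11, authorship 1..4...2..3
After op 8 (delete): buffer="cncvvcj" (len 7), cursors c1@1 c4@3 c2@6 c3@7, authorship 1.4..2.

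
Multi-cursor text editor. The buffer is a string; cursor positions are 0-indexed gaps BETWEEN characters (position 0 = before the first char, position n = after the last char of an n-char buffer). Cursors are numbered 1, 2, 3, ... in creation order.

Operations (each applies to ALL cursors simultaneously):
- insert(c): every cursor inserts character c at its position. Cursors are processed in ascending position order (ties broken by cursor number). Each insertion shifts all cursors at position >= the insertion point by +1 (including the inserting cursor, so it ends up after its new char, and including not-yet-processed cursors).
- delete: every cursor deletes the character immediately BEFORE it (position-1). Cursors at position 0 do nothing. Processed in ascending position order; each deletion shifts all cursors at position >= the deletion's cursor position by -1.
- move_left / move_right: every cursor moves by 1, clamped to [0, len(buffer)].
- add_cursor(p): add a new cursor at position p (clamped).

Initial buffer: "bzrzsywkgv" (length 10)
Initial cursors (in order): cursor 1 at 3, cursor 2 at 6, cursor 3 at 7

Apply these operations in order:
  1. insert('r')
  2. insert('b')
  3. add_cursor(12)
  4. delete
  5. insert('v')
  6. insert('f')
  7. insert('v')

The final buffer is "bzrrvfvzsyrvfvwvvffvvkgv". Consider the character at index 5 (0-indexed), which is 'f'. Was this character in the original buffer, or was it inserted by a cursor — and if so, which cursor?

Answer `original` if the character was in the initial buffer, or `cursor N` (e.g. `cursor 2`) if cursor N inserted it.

After op 1 (insert('r')): buffer="bzrrzsyrwrkgv" (len 13), cursors c1@4 c2@8 c3@10, authorship ...1...2.3...
After op 2 (insert('b')): buffer="bzrrbzsyrbwrbkgv" (len 16), cursors c1@5 c2@10 c3@13, authorship ...11...22.33...
After op 3 (add_cursor(12)): buffer="bzrrbzsyrbwrbkgv" (len 16), cursors c1@5 c2@10 c4@12 c3@13, authorship ...11...22.33...
After op 4 (delete): buffer="bzrrzsyrwkgv" (len 12), cursors c1@4 c2@8 c3@9 c4@9, authorship ...1...2....
After op 5 (insert('v')): buffer="bzrrvzsyrvwvvkgv" (len 16), cursors c1@5 c2@10 c3@13 c4@13, authorship ...11...22.34...
After op 6 (insert('f')): buffer="bzrrvfzsyrvfwvvffkgv" (len 20), cursors c1@6 c2@12 c3@17 c4@17, authorship ...111...222.3434...
After op 7 (insert('v')): buffer="bzrrvfvzsyrvfvwvvffvvkgv" (len 24), cursors c1@7 c2@14 c3@21 c4@21, authorship ...1111...2222.343434...
Authorship (.=original, N=cursor N): . . . 1 1 1 1 . . . 2 2 2 2 . 3 4 3 4 3 4 . . .
Index 5: author = 1

Answer: cursor 1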